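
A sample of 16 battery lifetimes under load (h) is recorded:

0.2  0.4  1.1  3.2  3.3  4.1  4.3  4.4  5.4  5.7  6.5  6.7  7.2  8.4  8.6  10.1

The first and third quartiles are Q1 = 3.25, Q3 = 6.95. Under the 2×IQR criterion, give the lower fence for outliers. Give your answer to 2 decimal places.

IQR = Q3 − Q1 = 6.95 − 3.25 = 3.70.
Lower fence = Q1 − 2·IQR = 3.25 − 7.40 = -4.15.
Upper fence = Q3 + 2·IQR = 6.95 + 7.40 = 14.35.

-4.15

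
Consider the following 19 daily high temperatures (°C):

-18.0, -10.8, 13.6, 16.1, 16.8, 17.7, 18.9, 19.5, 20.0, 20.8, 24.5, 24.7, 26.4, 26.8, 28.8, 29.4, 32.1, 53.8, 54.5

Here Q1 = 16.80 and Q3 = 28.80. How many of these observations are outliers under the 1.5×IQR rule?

IQR = 12.00; fences at 16.80 − 18.00 = -1.20 and 28.80 + 18.00 = 46.80.
Outside the cutoffs: -18.0, -10.8, 53.8, 54.5.

4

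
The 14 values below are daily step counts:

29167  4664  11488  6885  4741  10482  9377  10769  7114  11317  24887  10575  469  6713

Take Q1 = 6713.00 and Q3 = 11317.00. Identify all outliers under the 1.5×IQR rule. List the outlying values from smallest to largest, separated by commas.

24887, 29167

IQR = Q3 − Q1 = 11317.00 − 6713.00 = 4604.00.
Lower fence = Q1 − 1.5·IQR = 6713.00 − 6906.00 = -193.00.
Upper fence = Q3 + 1.5·IQR = 11317.00 + 6906.00 = 18223.00.
24887 > 18223.00 → outlier.
29167 > 18223.00 → outlier.
All remaining values lie within [-193.00, 18223.00].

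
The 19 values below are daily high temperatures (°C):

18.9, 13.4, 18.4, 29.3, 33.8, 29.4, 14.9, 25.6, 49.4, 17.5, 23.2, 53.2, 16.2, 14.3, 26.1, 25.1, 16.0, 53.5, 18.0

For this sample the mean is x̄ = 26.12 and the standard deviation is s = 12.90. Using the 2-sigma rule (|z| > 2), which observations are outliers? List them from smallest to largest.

Cutoffs at x̄ ± 2s: 26.12 ± 2·12.90 = [0.32, 51.92].
53.2: z = 2.10, |z| > 2 → outlier.
53.5: z = 2.12, |z| > 2 → outlier.
Every other value lies within [0.32, 51.92].

53.2, 53.5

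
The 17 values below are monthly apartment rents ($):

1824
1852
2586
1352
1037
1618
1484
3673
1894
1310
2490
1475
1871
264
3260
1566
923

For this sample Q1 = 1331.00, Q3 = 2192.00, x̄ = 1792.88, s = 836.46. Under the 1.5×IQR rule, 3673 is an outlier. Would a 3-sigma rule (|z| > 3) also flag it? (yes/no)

z = (3673 − 1792.88) / 836.46 = 2.25.
|z| = 2.25 ≤ 3.

no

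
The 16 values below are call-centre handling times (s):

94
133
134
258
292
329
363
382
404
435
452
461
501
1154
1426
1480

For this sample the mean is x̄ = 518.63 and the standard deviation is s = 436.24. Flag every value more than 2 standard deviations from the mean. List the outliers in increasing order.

1426, 1480

Cutoffs at x̄ ± 2s: 518.63 ± 2·436.24 = [-353.85, 1391.11].
1426: z = 2.08, |z| > 2 → outlier.
1480: z = 2.20, |z| > 2 → outlier.
Every other value lies within [-353.85, 1391.11].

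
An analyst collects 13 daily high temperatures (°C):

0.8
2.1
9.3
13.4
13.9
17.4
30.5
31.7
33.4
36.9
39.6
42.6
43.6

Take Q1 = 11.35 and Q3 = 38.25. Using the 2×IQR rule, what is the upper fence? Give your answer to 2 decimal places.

92.05

IQR = Q3 − Q1 = 38.25 − 11.35 = 26.90.
Lower fence = Q1 − 2·IQR = 11.35 − 53.80 = -42.45.
Upper fence = Q3 + 2·IQR = 38.25 + 53.80 = 92.05.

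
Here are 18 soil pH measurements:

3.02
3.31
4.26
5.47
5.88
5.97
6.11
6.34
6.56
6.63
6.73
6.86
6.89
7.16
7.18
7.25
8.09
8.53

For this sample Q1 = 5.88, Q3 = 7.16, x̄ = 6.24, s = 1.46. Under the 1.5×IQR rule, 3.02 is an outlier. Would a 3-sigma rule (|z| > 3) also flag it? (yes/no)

no

z = (3.02 − 6.24) / 1.46 = -2.21.
|z| = 2.21 ≤ 3.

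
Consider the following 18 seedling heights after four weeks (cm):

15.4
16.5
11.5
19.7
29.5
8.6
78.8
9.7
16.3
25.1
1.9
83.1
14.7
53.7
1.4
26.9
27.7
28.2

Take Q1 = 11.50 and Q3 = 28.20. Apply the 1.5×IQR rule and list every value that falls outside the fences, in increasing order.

IQR = Q3 − Q1 = 28.20 − 11.50 = 16.70.
Lower fence = Q1 − 1.5·IQR = 11.50 − 25.05 = -13.55.
Upper fence = Q3 + 1.5·IQR = 28.20 + 25.05 = 53.25.
53.7 > 53.25 → outlier.
78.8 > 53.25 → outlier.
83.1 > 53.25 → outlier.
All remaining values lie within [-13.55, 53.25].

53.7, 78.8, 83.1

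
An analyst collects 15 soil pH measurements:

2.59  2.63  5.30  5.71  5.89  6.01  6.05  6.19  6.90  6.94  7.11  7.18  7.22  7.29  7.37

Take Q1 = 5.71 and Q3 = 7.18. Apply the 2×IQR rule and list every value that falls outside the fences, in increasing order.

IQR = Q3 − Q1 = 7.18 − 5.71 = 1.47.
Lower fence = Q1 − 2·IQR = 5.71 − 2.94 = 2.77.
Upper fence = Q3 + 2·IQR = 7.18 + 2.94 = 10.12.
2.59 < 2.77 → outlier.
2.63 < 2.77 → outlier.
All remaining values lie within [2.77, 10.12].

2.59, 2.63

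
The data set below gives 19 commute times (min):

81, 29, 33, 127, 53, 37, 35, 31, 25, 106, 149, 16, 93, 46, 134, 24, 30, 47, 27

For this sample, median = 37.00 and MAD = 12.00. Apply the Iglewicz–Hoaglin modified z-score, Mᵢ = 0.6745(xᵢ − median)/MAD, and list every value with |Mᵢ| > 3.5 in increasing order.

106, 127, 134, 149

|Mᵢ| > 3.5 ⇔ |xᵢ − 37.00| > 3.5·12.00/0.6745 = 62.27.
So outliers lie outside [-25.27, 99.27].
106: M = 3.88 → outlier.
127: M = 5.06 → outlier.
134: M = 5.45 → outlier.
149: M = 6.30 → outlier.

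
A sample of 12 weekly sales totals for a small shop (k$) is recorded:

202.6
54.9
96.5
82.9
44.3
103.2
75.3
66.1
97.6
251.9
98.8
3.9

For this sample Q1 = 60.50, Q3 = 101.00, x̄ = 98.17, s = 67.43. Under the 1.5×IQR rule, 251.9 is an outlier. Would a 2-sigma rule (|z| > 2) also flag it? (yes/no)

yes

z = (251.9 − 98.17) / 67.43 = 2.28.
|z| = 2.28 > 2.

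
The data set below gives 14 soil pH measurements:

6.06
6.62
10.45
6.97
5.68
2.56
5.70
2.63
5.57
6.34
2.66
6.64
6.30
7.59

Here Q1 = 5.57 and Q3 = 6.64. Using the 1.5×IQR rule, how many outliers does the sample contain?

IQR = 1.07; fences at 5.57 − 1.605 = 3.965 and 6.64 + 1.605 = 8.245.
Outside the cutoffs: 2.56, 2.63, 2.66, 10.45.

4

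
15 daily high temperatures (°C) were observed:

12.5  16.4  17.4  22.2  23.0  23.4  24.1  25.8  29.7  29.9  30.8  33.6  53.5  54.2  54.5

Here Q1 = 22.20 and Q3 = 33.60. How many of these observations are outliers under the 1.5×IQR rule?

3

IQR = 11.40; fences at 22.20 − 17.10 = 5.10 and 33.60 + 17.10 = 50.70.
Outside the cutoffs: 53.5, 54.2, 54.5.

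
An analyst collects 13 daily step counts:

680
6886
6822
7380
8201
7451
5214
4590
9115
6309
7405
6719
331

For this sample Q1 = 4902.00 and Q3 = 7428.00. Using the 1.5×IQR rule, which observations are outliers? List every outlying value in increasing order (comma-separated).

IQR = Q3 − Q1 = 7428.00 − 4902.00 = 2526.00.
Lower fence = Q1 − 1.5·IQR = 4902.00 − 3789.00 = 1113.00.
Upper fence = Q3 + 1.5·IQR = 7428.00 + 3789.00 = 11217.00.
331 < 1113.00 → outlier.
680 < 1113.00 → outlier.
All remaining values lie within [1113.00, 11217.00].

331, 680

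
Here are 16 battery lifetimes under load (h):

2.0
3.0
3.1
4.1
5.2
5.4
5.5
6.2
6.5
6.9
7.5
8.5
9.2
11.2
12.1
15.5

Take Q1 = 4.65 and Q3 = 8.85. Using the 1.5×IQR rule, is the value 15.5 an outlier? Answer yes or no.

IQR = Q3 − Q1 = 8.85 − 4.65 = 4.20.
Lower fence = Q1 − 1.5·IQR = 4.65 − 6.30 = -1.65.
Upper fence = Q3 + 1.5·IQR = 8.85 + 6.30 = 15.15.
15.5 lies above the upper fence.

yes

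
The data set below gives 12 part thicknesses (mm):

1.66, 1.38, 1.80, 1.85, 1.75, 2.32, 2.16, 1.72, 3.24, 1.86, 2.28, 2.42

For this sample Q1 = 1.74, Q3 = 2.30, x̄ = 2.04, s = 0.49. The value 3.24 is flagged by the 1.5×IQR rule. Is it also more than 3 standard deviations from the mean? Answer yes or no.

z = (3.24 − 2.04) / 0.49 = 2.45.
|z| = 2.45 ≤ 3.

no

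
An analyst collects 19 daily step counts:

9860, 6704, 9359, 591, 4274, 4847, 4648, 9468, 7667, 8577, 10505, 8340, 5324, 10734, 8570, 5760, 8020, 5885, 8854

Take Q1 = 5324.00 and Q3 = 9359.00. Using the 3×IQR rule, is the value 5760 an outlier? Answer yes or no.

IQR = Q3 − Q1 = 9359.00 − 5324.00 = 4035.00.
Lower fence = Q1 − 3·IQR = 5324.00 − 12105.00 = -6781.00.
Upper fence = Q3 + 3·IQR = 9359.00 + 12105.00 = 21464.00.
5760 lies within [-6781.00, 21464.00].

no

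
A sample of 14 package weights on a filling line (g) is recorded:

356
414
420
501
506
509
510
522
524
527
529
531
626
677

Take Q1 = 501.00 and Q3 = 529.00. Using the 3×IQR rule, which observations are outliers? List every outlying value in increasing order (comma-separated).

IQR = Q3 − Q1 = 529.00 − 501.00 = 28.00.
Lower fence = Q1 − 3·IQR = 501.00 − 84.00 = 417.00.
Upper fence = Q3 + 3·IQR = 529.00 + 84.00 = 613.00.
356 < 417.00 → outlier.
414 < 417.00 → outlier.
626 > 613.00 → outlier.
677 > 613.00 → outlier.
All remaining values lie within [417.00, 613.00].

356, 414, 626, 677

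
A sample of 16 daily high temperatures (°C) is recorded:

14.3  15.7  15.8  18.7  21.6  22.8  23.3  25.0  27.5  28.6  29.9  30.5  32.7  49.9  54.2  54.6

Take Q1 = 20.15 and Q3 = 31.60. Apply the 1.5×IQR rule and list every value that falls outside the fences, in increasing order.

IQR = Q3 − Q1 = 31.60 − 20.15 = 11.45.
Lower fence = Q1 − 1.5·IQR = 20.15 − 17.175 = 2.975.
Upper fence = Q3 + 1.5·IQR = 31.60 + 17.175 = 48.775.
49.9 > 48.775 → outlier.
54.2 > 48.775 → outlier.
54.6 > 48.775 → outlier.
All remaining values lie within [2.975, 48.775].

49.9, 54.2, 54.6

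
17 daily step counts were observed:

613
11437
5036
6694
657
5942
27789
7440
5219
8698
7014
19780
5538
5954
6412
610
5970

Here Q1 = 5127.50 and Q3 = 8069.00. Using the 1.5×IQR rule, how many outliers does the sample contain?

IQR = 2941.50; fences at 5127.50 − 4412.25 = 715.25 and 8069.00 + 4412.25 = 12481.25.
Outside the cutoffs: 610, 613, 657, 19780, 27789.

5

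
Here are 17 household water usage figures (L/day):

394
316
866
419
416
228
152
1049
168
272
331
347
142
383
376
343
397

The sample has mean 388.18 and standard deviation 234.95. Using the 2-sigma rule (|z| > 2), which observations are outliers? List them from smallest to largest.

Cutoffs at x̄ ± 2s: 388.18 ± 2·234.95 = [-81.72, 858.08].
866: z = 2.03, |z| > 2 → outlier.
1049: z = 2.81, |z| > 2 → outlier.
Every other value lies within [-81.72, 858.08].

866, 1049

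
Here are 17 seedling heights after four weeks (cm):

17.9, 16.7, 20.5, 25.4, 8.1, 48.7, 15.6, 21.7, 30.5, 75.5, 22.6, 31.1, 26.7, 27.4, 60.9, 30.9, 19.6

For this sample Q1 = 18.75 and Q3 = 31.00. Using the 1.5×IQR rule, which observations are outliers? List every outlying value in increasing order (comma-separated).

IQR = Q3 − Q1 = 31.00 − 18.75 = 12.25.
Lower fence = Q1 − 1.5·IQR = 18.75 − 18.375 = 0.375.
Upper fence = Q3 + 1.5·IQR = 31.00 + 18.375 = 49.375.
60.9 > 49.375 → outlier.
75.5 > 49.375 → outlier.
All remaining values lie within [0.375, 49.375].

60.9, 75.5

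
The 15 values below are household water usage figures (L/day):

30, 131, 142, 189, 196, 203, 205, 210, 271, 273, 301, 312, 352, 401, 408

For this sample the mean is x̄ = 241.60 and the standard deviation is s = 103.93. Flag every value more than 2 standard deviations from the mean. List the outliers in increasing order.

Cutoffs at x̄ ± 2s: 241.60 ± 2·103.93 = [33.74, 449.46].
30: z = -2.04, |z| > 2 → outlier.
Every other value lies within [33.74, 449.46].

30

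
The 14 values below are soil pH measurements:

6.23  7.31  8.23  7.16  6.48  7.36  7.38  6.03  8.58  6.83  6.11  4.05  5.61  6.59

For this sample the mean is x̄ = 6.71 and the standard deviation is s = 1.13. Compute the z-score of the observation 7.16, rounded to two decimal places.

z = (7.16 − 6.71) / 1.13 = 0.40.

0.40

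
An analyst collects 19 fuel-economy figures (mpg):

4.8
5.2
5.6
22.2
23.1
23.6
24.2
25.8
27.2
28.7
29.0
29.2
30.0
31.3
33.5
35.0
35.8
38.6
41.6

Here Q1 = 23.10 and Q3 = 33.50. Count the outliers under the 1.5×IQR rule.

3

IQR = 10.40; fences at 23.10 − 15.60 = 7.50 and 33.50 + 15.60 = 49.10.
Outside the cutoffs: 4.8, 5.2, 5.6.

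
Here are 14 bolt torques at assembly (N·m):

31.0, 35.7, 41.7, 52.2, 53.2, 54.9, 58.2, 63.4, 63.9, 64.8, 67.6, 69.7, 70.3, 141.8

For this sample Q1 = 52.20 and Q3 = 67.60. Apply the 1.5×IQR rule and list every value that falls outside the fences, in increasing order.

IQR = Q3 − Q1 = 67.60 − 52.20 = 15.40.
Lower fence = Q1 − 1.5·IQR = 52.20 − 23.10 = 29.10.
Upper fence = Q3 + 1.5·IQR = 67.60 + 23.10 = 90.70.
141.8 > 90.70 → outlier.
All remaining values lie within [29.10, 90.70].

141.8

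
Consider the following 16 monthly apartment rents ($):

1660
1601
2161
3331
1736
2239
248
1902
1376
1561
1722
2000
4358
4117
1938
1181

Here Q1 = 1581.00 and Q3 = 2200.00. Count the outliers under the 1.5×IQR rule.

IQR = 619.00; fences at 1581.00 − 928.50 = 652.50 and 2200.00 + 928.50 = 3128.50.
Outside the cutoffs: 248, 3331, 4117, 4358.

4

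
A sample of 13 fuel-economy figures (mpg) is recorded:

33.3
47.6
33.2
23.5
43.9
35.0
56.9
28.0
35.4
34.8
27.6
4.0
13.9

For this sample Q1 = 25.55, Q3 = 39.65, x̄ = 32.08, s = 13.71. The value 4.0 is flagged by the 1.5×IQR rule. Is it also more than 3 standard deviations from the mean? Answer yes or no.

z = (4.0 − 32.08) / 13.71 = -2.05.
|z| = 2.05 ≤ 3.

no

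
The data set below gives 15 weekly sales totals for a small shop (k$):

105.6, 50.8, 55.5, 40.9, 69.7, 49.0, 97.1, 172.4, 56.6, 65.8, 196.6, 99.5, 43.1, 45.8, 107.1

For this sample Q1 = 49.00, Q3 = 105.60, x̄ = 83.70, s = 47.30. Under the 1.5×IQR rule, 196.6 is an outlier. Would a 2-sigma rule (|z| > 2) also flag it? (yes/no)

yes

z = (196.6 − 83.70) / 47.30 = 2.39.
|z| = 2.39 > 2.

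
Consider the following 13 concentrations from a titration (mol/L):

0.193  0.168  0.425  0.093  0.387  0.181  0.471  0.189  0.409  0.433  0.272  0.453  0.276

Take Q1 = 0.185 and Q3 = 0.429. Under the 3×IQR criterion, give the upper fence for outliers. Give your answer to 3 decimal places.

1.161

IQR = Q3 − Q1 = 0.429 − 0.185 = 0.244.
Lower fence = Q1 − 3·IQR = 0.185 − 0.732 = -0.547.
Upper fence = Q3 + 3·IQR = 0.429 + 0.732 = 1.161.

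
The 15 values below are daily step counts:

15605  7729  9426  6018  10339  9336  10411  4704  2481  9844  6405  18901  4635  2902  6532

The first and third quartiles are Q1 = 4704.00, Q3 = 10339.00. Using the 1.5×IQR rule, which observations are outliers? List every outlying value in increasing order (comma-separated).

IQR = Q3 − Q1 = 10339.00 − 4704.00 = 5635.00.
Lower fence = Q1 − 1.5·IQR = 4704.00 − 8452.50 = -3748.50.
Upper fence = Q3 + 1.5·IQR = 10339.00 + 8452.50 = 18791.50.
18901 > 18791.50 → outlier.
All remaining values lie within [-3748.50, 18791.50].

18901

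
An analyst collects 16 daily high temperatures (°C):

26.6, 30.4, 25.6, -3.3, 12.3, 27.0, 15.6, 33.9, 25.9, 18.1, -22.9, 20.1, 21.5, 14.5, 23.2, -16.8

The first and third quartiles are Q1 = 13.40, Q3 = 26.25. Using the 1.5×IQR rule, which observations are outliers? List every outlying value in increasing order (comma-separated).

-22.9, -16.8

IQR = Q3 − Q1 = 26.25 − 13.40 = 12.85.
Lower fence = Q1 − 1.5·IQR = 13.40 − 19.275 = -5.875.
Upper fence = Q3 + 1.5·IQR = 26.25 + 19.275 = 45.525.
-22.9 < -5.875 → outlier.
-16.8 < -5.875 → outlier.
All remaining values lie within [-5.875, 45.525].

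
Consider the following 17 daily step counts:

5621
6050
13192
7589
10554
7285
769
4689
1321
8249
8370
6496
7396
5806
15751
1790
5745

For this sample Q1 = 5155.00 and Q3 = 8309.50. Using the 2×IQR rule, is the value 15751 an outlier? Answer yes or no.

yes

IQR = Q3 − Q1 = 8309.50 − 5155.00 = 3154.50.
Lower fence = Q1 − 2·IQR = 5155.00 − 6309.00 = -1154.00.
Upper fence = Q3 + 2·IQR = 8309.50 + 6309.00 = 14618.50.
15751 lies above the upper fence.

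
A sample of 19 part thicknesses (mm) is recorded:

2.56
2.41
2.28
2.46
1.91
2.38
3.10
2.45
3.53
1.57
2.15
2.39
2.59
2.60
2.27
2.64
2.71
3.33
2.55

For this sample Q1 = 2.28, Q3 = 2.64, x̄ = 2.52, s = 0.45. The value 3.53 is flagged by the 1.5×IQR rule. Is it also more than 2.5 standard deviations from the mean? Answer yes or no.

no

z = (3.53 − 2.52) / 0.45 = 2.24.
|z| = 2.24 ≤ 2.5.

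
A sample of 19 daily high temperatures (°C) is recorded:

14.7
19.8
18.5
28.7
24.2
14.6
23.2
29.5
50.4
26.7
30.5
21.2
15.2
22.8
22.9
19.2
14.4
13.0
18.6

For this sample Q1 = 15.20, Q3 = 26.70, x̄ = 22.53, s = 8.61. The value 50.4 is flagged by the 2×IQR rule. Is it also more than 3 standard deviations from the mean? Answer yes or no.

yes

z = (50.4 − 22.53) / 8.61 = 3.24.
|z| = 3.24 > 3.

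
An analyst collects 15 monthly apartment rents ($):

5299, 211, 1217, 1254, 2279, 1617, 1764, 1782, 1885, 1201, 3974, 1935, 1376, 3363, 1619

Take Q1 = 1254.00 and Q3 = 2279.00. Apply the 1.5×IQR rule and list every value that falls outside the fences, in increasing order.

IQR = Q3 − Q1 = 2279.00 − 1254.00 = 1025.00.
Lower fence = Q1 − 1.5·IQR = 1254.00 − 1537.50 = -283.50.
Upper fence = Q3 + 1.5·IQR = 2279.00 + 1537.50 = 3816.50.
3974 > 3816.50 → outlier.
5299 > 3816.50 → outlier.
All remaining values lie within [-283.50, 3816.50].

3974, 5299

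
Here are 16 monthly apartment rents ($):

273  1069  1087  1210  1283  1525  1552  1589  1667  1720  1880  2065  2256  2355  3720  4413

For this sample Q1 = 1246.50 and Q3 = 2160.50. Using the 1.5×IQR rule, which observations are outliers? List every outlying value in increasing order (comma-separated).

IQR = Q3 − Q1 = 2160.50 − 1246.50 = 914.00.
Lower fence = Q1 − 1.5·IQR = 1246.50 − 1371.00 = -124.50.
Upper fence = Q3 + 1.5·IQR = 2160.50 + 1371.00 = 3531.50.
3720 > 3531.50 → outlier.
4413 > 3531.50 → outlier.
All remaining values lie within [-124.50, 3531.50].

3720, 4413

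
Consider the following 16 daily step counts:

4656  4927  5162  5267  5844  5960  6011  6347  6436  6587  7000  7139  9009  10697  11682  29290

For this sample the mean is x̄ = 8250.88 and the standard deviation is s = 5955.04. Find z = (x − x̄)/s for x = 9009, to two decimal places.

z = (9009 − 8250.88) / 5955.04 = 0.13.

0.13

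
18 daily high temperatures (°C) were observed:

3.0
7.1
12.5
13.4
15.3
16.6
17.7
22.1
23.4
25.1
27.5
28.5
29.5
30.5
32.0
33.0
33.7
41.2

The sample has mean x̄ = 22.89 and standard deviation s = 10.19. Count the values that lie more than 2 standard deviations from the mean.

Cutoffs: x̄ ± 2s = [2.51, 43.27].
Every value lies within the cutoffs.

0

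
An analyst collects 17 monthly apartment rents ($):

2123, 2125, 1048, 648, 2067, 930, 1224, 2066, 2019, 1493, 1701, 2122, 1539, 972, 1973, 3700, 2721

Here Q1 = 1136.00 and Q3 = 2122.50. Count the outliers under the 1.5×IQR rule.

1

IQR = 986.50; fences at 1136.00 − 1479.75 = -343.75 and 2122.50 + 1479.75 = 3602.25.
Outside the cutoffs: 3700.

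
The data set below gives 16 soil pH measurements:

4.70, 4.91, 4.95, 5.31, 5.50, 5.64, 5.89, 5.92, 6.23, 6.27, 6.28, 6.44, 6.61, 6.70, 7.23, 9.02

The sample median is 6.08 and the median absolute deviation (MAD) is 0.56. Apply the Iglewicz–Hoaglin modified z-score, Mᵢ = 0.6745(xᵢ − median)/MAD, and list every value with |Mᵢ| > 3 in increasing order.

|Mᵢ| > 3 ⇔ |xᵢ − 6.08| > 3·0.56/0.6745 = 2.49.
So outliers lie outside [3.59, 8.57].
9.02: M = 3.54 → outlier.

9.02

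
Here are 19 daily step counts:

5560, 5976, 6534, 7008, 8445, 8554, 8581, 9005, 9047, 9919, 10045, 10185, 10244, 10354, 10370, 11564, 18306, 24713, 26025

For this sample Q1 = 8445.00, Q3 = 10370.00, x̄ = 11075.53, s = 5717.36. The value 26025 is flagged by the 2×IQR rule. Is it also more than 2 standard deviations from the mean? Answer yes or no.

yes

z = (26025 − 11075.53) / 5717.36 = 2.61.
|z| = 2.61 > 2.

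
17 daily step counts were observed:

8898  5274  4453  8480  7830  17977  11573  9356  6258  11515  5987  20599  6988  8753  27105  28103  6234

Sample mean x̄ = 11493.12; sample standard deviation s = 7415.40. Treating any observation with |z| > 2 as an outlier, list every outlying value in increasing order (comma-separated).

Cutoffs at x̄ ± 2s: 11493.12 ± 2·7415.40 = [-3337.68, 26323.92].
27105: z = 2.11, |z| > 2 → outlier.
28103: z = 2.24, |z| > 2 → outlier.
Every other value lies within [-3337.68, 26323.92].

27105, 28103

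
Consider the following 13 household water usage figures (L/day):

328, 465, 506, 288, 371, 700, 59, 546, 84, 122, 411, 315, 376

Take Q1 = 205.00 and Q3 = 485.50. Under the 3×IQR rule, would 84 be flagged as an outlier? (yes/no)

no

IQR = Q3 − Q1 = 485.50 − 205.00 = 280.50.
Lower fence = Q1 − 3·IQR = 205.00 − 841.50 = -636.50.
Upper fence = Q3 + 3·IQR = 485.50 + 841.50 = 1327.00.
84 lies within [-636.50, 1327.00].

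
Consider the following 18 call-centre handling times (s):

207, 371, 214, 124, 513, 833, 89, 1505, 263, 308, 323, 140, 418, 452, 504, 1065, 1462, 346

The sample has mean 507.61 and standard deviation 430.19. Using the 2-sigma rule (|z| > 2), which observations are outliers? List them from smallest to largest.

Cutoffs at x̄ ± 2s: 507.61 ± 2·430.19 = [-352.77, 1367.99].
1462: z = 2.22, |z| > 2 → outlier.
1505: z = 2.32, |z| > 2 → outlier.
Every other value lies within [-352.77, 1367.99].

1462, 1505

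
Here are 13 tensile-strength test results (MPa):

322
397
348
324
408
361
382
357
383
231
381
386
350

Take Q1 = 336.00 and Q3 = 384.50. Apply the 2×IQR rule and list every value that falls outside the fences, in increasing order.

IQR = Q3 − Q1 = 384.50 − 336.00 = 48.50.
Lower fence = Q1 − 2·IQR = 336.00 − 97.00 = 239.00.
Upper fence = Q3 + 2·IQR = 384.50 + 97.00 = 481.50.
231 < 239.00 → outlier.
All remaining values lie within [239.00, 481.50].

231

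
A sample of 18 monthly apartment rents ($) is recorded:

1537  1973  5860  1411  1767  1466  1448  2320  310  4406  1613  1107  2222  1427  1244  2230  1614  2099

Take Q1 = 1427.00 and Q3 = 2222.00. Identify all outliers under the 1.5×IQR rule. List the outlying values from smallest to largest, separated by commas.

4406, 5860

IQR = Q3 − Q1 = 2222.00 − 1427.00 = 795.00.
Lower fence = Q1 − 1.5·IQR = 1427.00 − 1192.50 = 234.50.
Upper fence = Q3 + 1.5·IQR = 2222.00 + 1192.50 = 3414.50.
4406 > 3414.50 → outlier.
5860 > 3414.50 → outlier.
All remaining values lie within [234.50, 3414.50].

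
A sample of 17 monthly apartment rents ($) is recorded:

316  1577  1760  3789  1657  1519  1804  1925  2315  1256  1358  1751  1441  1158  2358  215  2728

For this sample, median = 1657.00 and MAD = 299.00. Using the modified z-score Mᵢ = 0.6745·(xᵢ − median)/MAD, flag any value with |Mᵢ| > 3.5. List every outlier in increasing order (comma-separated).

3789

|Mᵢ| > 3.5 ⇔ |xᵢ − 1657.00| > 3.5·299.00/0.6745 = 1551.52.
So outliers lie outside [105.48, 3208.52].
3789: M = 4.81 → outlier.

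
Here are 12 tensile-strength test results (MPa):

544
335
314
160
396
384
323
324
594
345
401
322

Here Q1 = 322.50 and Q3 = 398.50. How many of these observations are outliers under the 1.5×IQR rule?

3

IQR = 76.00; fences at 322.50 − 114.00 = 208.50 and 398.50 + 114.00 = 512.50.
Outside the cutoffs: 160, 544, 594.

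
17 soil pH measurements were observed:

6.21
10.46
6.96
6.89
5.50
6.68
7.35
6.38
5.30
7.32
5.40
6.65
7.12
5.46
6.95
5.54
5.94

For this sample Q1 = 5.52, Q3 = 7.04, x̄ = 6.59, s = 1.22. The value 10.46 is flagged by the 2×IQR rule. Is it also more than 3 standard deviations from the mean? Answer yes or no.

yes

z = (10.46 − 6.59) / 1.22 = 3.17.
|z| = 3.17 > 3.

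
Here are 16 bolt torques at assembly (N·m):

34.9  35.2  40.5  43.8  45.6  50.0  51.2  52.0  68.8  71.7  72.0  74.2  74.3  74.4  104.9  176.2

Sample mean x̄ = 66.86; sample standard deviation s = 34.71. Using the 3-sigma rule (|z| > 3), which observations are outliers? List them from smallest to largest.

176.2

Cutoffs at x̄ ± 3s: 66.86 ± 3·34.71 = [-37.27, 170.99].
176.2: z = 3.15, |z| > 3 → outlier.
Every other value lies within [-37.27, 170.99].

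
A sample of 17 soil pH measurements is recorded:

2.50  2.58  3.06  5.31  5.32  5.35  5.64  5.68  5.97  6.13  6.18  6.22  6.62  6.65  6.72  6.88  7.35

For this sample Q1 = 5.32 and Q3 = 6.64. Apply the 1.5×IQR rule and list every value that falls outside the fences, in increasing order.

IQR = Q3 − Q1 = 6.64 − 5.32 = 1.32.
Lower fence = Q1 − 1.5·IQR = 5.32 − 1.98 = 3.34.
Upper fence = Q3 + 1.5·IQR = 6.64 + 1.98 = 8.62.
2.50 < 3.34 → outlier.
2.58 < 3.34 → outlier.
3.06 < 3.34 → outlier.
All remaining values lie within [3.34, 8.62].

2.50, 2.58, 3.06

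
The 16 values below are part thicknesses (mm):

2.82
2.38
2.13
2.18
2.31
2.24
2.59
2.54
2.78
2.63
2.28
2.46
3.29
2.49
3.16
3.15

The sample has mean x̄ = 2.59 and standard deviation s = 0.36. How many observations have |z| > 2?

Cutoffs: x̄ ± 2s = [1.87, 3.31].
Every value lies within the cutoffs.

0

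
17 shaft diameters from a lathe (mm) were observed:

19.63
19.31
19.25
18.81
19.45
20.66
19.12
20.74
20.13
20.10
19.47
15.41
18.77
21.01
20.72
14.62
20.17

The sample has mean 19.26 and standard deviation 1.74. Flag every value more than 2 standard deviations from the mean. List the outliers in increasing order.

14.62, 15.41

Cutoffs at x̄ ± 2s: 19.26 ± 2·1.74 = [15.78, 22.74].
14.62: z = -2.67, |z| > 2 → outlier.
15.41: z = -2.21, |z| > 2 → outlier.
Every other value lies within [15.78, 22.74].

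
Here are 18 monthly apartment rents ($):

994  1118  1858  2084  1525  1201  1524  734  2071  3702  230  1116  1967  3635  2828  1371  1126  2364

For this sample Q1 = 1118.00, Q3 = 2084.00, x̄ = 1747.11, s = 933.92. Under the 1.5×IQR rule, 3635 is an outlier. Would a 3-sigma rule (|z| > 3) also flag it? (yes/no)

no

z = (3635 − 1747.11) / 933.92 = 2.02.
|z| = 2.02 ≤ 3.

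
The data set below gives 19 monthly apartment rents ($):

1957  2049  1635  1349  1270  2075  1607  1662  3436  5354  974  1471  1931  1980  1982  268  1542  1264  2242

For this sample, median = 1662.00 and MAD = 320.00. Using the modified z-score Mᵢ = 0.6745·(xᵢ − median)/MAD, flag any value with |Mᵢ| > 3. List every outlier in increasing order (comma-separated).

|Mᵢ| > 3 ⇔ |xᵢ − 1662.00| > 3·320.00/0.6745 = 1423.28.
So outliers lie outside [238.72, 3085.28].
3436: M = 3.74 → outlier.
5354: M = 7.78 → outlier.

3436, 5354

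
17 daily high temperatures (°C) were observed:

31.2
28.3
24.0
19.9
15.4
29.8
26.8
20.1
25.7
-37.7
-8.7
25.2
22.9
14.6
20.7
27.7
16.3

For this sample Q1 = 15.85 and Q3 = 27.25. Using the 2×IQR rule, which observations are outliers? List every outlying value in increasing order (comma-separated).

IQR = Q3 − Q1 = 27.25 − 15.85 = 11.40.
Lower fence = Q1 − 2·IQR = 15.85 − 22.80 = -6.95.
Upper fence = Q3 + 2·IQR = 27.25 + 22.80 = 50.05.
-37.7 < -6.95 → outlier.
-8.7 < -6.95 → outlier.
All remaining values lie within [-6.95, 50.05].

-37.7, -8.7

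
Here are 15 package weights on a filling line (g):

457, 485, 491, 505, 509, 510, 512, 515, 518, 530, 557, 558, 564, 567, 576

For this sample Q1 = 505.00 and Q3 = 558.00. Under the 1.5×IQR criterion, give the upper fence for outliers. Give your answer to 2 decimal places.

IQR = Q3 − Q1 = 558.00 − 505.00 = 53.00.
Lower fence = Q1 − 1.5·IQR = 505.00 − 79.50 = 425.50.
Upper fence = Q3 + 1.5·IQR = 558.00 + 79.50 = 637.50.

637.50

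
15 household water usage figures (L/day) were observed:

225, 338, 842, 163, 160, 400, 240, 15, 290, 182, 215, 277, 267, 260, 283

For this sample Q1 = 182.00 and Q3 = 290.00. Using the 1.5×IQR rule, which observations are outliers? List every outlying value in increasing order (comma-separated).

IQR = Q3 − Q1 = 290.00 − 182.00 = 108.00.
Lower fence = Q1 − 1.5·IQR = 182.00 − 162.00 = 20.00.
Upper fence = Q3 + 1.5·IQR = 290.00 + 162.00 = 452.00.
15 < 20.00 → outlier.
842 > 452.00 → outlier.
All remaining values lie within [20.00, 452.00].

15, 842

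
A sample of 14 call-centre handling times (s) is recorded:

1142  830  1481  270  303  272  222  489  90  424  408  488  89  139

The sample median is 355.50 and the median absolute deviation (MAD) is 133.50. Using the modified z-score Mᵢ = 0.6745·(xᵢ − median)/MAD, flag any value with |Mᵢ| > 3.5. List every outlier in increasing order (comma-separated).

1142, 1481

|Mᵢ| > 3.5 ⇔ |xᵢ − 355.50| > 3.5·133.50/0.6745 = 692.74.
So outliers lie outside [-337.24, 1048.24].
1142: M = 3.97 → outlier.
1481: M = 5.69 → outlier.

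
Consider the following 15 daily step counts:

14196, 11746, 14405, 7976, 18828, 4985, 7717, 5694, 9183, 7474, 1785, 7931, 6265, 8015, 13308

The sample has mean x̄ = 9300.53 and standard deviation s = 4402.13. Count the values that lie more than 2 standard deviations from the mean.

Cutoffs: x̄ ± 2s = [496.27, 18104.79].
Outside the cutoffs: 18828.

1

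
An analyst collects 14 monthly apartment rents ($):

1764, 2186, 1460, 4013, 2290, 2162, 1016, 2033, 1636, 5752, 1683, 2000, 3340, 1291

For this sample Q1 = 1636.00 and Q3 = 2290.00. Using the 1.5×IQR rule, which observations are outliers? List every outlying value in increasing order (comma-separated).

IQR = Q3 − Q1 = 2290.00 − 1636.00 = 654.00.
Lower fence = Q1 − 1.5·IQR = 1636.00 − 981.00 = 655.00.
Upper fence = Q3 + 1.5·IQR = 2290.00 + 981.00 = 3271.00.
3340 > 3271.00 → outlier.
4013 > 3271.00 → outlier.
5752 > 3271.00 → outlier.
All remaining values lie within [655.00, 3271.00].

3340, 4013, 5752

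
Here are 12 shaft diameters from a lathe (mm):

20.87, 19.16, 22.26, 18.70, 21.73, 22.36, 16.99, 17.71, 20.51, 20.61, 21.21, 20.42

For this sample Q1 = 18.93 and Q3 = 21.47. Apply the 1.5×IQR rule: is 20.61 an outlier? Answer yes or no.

no

IQR = Q3 − Q1 = 21.47 − 18.93 = 2.54.
Lower fence = Q1 − 1.5·IQR = 18.93 − 3.81 = 15.12.
Upper fence = Q3 + 1.5·IQR = 21.47 + 3.81 = 25.28.
20.61 lies within [15.12, 25.28].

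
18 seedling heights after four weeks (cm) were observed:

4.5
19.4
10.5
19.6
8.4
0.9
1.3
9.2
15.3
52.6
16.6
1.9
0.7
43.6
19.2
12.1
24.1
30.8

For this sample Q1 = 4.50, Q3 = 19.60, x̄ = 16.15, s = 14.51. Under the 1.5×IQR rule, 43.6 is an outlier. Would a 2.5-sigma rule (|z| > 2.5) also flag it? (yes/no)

no

z = (43.6 − 16.15) / 14.51 = 1.89.
|z| = 1.89 ≤ 2.5.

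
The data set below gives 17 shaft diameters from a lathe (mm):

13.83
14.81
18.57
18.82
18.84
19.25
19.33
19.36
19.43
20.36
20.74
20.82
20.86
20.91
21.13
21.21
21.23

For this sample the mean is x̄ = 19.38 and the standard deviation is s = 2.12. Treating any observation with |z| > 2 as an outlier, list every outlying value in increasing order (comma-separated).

13.83, 14.81

Cutoffs at x̄ ± 2s: 19.38 ± 2·2.12 = [15.14, 23.62].
13.83: z = -2.62, |z| > 2 → outlier.
14.81: z = -2.16, |z| > 2 → outlier.
Every other value lies within [15.14, 23.62].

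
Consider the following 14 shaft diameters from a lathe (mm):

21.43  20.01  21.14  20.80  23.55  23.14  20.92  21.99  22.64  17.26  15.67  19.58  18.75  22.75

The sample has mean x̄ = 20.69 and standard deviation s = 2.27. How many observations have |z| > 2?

1

Cutoffs: x̄ ± 2s = [16.15, 25.23].
Outside the cutoffs: 15.67.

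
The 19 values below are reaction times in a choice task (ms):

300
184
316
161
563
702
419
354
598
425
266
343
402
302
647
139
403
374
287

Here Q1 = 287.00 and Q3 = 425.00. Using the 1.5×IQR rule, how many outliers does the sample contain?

IQR = 138.00; fences at 287.00 − 207.00 = 80.00 and 425.00 + 207.00 = 632.00.
Outside the cutoffs: 647, 702.

2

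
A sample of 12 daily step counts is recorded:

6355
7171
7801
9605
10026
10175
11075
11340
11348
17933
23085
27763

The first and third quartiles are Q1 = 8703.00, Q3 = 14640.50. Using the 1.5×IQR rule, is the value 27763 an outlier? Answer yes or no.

IQR = Q3 − Q1 = 14640.50 − 8703.00 = 5937.50.
Lower fence = Q1 − 1.5·IQR = 8703.00 − 8906.25 = -203.25.
Upper fence = Q3 + 1.5·IQR = 14640.50 + 8906.25 = 23546.75.
27763 lies above the upper fence.

yes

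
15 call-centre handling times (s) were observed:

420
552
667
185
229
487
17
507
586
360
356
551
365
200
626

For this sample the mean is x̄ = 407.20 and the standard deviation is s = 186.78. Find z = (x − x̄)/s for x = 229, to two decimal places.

-0.95

z = (229 − 407.20) / 186.78 = -0.95.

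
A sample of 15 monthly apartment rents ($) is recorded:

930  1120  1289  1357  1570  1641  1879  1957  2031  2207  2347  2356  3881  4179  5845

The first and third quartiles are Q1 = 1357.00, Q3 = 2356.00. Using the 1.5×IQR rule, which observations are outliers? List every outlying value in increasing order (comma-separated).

IQR = Q3 − Q1 = 2356.00 − 1357.00 = 999.00.
Lower fence = Q1 − 1.5·IQR = 1357.00 − 1498.50 = -141.50.
Upper fence = Q3 + 1.5·IQR = 2356.00 + 1498.50 = 3854.50.
3881 > 3854.50 → outlier.
4179 > 3854.50 → outlier.
5845 > 3854.50 → outlier.
All remaining values lie within [-141.50, 3854.50].

3881, 4179, 5845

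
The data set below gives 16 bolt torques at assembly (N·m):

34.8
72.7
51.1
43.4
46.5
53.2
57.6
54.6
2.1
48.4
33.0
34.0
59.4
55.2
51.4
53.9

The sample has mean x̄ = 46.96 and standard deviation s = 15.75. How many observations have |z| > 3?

0

Cutoffs: x̄ ± 3s = [-0.29, 94.21].
Every value lies within the cutoffs.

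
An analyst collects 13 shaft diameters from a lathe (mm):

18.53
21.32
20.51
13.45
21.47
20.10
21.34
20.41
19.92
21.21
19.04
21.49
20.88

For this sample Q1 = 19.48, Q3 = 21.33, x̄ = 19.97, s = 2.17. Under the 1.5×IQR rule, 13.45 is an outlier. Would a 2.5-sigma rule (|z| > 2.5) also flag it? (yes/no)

yes

z = (13.45 − 19.97) / 2.17 = -3.00.
|z| = 3.00 > 2.5.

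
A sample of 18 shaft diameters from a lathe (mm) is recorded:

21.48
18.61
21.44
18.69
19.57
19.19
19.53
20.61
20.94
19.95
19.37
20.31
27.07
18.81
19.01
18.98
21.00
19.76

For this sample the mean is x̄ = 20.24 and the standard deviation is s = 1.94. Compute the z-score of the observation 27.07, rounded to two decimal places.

3.52

z = (27.07 − 20.24) / 1.94 = 3.52.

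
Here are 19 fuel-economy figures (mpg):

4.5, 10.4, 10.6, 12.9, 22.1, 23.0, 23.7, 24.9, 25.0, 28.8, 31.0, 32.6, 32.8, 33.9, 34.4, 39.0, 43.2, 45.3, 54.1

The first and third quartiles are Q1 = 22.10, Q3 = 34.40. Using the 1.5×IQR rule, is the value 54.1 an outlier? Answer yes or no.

IQR = Q3 − Q1 = 34.40 − 22.10 = 12.30.
Lower fence = Q1 − 1.5·IQR = 22.10 − 18.45 = 3.65.
Upper fence = Q3 + 1.5·IQR = 34.40 + 18.45 = 52.85.
54.1 lies above the upper fence.

yes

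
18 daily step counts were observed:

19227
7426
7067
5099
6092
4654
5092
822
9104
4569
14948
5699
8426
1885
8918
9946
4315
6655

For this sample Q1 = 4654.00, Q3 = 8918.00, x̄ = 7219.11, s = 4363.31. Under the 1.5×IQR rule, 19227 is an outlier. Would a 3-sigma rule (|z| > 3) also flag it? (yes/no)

no

z = (19227 − 7219.11) / 4363.31 = 2.75.
|z| = 2.75 ≤ 3.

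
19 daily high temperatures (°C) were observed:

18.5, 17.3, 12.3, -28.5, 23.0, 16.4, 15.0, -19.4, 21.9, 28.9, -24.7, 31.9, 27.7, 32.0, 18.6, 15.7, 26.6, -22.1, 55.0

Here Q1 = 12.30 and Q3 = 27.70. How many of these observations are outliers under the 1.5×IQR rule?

IQR = 15.40; fences at 12.30 − 23.10 = -10.80 and 27.70 + 23.10 = 50.80.
Outside the cutoffs: -28.5, -24.7, -22.1, -19.4, 55.0.

5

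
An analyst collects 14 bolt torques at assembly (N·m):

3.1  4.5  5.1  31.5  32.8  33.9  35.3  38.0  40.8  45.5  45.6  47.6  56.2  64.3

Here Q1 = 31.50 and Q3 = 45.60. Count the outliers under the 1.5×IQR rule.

3

IQR = 14.10; fences at 31.50 − 21.15 = 10.35 and 45.60 + 21.15 = 66.75.
Outside the cutoffs: 3.1, 4.5, 5.1.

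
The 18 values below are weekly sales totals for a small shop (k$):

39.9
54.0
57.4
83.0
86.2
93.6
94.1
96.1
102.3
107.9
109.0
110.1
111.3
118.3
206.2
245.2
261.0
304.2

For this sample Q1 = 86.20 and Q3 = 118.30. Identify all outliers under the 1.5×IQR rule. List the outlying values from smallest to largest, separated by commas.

206.2, 245.2, 261.0, 304.2

IQR = Q3 − Q1 = 118.30 − 86.20 = 32.10.
Lower fence = Q1 − 1.5·IQR = 86.20 − 48.15 = 38.05.
Upper fence = Q3 + 1.5·IQR = 118.30 + 48.15 = 166.45.
206.2 > 166.45 → outlier.
245.2 > 166.45 → outlier.
261.0 > 166.45 → outlier.
304.2 > 166.45 → outlier.
All remaining values lie within [38.05, 166.45].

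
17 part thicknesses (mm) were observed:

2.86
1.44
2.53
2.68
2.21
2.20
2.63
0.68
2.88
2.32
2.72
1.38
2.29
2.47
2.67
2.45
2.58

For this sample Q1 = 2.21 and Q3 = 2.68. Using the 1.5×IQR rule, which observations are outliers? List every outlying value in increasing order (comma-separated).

0.68, 1.38, 1.44

IQR = Q3 − Q1 = 2.68 − 2.21 = 0.47.
Lower fence = Q1 − 1.5·IQR = 2.21 − 0.705 = 1.505.
Upper fence = Q3 + 1.5·IQR = 2.68 + 0.705 = 3.385.
0.68 < 1.505 → outlier.
1.38 < 1.505 → outlier.
1.44 < 1.505 → outlier.
All remaining values lie within [1.505, 3.385].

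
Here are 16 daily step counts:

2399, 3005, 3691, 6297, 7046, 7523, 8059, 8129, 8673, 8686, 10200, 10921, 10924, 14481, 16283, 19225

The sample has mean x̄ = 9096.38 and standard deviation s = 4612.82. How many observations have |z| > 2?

Cutoffs: x̄ ± 2s = [-129.26, 18322.02].
Outside the cutoffs: 19225.

1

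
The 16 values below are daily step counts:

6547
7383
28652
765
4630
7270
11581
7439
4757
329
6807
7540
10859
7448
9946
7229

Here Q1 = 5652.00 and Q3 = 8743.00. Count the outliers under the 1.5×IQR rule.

IQR = 3091.00; fences at 5652.00 − 4636.50 = 1015.50 and 8743.00 + 4636.50 = 13379.50.
Outside the cutoffs: 329, 765, 28652.

3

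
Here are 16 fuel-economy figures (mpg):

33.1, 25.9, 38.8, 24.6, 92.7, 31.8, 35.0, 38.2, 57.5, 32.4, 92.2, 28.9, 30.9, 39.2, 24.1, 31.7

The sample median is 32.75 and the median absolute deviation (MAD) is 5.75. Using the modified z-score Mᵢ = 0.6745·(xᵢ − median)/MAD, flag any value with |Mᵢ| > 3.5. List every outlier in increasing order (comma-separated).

|Mᵢ| > 3.5 ⇔ |xᵢ − 32.75| > 3.5·5.75/0.6745 = 29.84.
So outliers lie outside [2.91, 62.59].
92.2: M = 6.97 → outlier.
92.7: M = 7.03 → outlier.

92.2, 92.7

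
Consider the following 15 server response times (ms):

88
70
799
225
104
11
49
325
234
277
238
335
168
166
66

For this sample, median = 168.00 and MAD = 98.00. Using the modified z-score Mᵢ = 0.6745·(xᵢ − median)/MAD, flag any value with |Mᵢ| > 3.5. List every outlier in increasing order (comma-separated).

|Mᵢ| > 3.5 ⇔ |xᵢ − 168.00| > 3.5·98.00/0.6745 = 508.52.
So outliers lie outside [-340.52, 676.52].
799: M = 4.34 → outlier.

799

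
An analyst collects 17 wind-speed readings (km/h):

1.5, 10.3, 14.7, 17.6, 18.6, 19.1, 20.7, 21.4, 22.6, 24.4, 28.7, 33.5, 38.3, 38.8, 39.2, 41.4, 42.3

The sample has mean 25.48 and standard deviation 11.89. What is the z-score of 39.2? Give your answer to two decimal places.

z = (39.2 − 25.48) / 11.89 = 1.15.

1.15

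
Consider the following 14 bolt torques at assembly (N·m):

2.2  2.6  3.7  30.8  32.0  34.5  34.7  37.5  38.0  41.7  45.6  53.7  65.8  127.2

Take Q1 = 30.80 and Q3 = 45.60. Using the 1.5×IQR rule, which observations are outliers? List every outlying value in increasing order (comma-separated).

2.2, 2.6, 3.7, 127.2

IQR = Q3 − Q1 = 45.60 − 30.80 = 14.80.
Lower fence = Q1 − 1.5·IQR = 30.80 − 22.20 = 8.60.
Upper fence = Q3 + 1.5·IQR = 45.60 + 22.20 = 67.80.
2.2 < 8.60 → outlier.
2.6 < 8.60 → outlier.
3.7 < 8.60 → outlier.
127.2 > 67.80 → outlier.
All remaining values lie within [8.60, 67.80].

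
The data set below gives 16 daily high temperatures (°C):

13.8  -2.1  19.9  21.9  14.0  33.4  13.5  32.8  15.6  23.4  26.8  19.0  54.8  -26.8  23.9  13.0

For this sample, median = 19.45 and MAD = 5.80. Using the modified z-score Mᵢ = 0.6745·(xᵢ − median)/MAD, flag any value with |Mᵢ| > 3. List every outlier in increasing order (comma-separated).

-26.8, 54.8

|Mᵢ| > 3 ⇔ |xᵢ − 19.45| > 3·5.80/0.6745 = 25.80.
So outliers lie outside [-6.35, 45.25].
-26.8: M = -5.38 → outlier.
54.8: M = 4.11 → outlier.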